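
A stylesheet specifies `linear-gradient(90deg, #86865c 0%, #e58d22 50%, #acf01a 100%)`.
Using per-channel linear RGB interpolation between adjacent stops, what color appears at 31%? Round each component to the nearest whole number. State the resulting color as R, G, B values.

31% lies between the 0% and 50% stops, so the local fraction is t = (31 − 0)/(50 − 0) = 31/50 ≈ 0.62.
#86865c → (134, 134, 92); #e58d22 → (229, 141, 34).
R = 134 + 0.62 × (229 − 134) = 192.9 → 193
G = 134 + 0.62 × (141 − 134) = 138.34 → 138
B = 92 + 0.62 × (34 − 92) = 56.04 → 56

(193, 138, 56)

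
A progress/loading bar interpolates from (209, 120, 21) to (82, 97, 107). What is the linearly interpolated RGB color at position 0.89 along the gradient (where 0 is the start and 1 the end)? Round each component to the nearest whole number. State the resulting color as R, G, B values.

(96, 100, 98)

R = 209 + 0.89 × (82 − 209) = 209 + 0.89 × -127 = 95.97 → 96
G = 120 + 0.89 × (97 − 120) = 120 + 0.89 × -23 = 99.53 → 100
B = 21 + 0.89 × (107 − 21) = 21 + 0.89 × 86 = 97.54 → 98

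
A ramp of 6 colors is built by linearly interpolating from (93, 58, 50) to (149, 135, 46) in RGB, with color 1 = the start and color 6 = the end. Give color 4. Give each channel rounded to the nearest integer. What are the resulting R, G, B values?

With 6 swatches and endpoints inclusive, swatch 4 sits at t = (4 − 1)/(6 − 1) = 3/5 ≈ 0.6.
R = 93 + 0.6 × (149 − 93) = 126.6 → 127
G = 58 + 0.6 × (135 − 58) = 104.2 → 104
B = 50 + 0.6 × (46 − 50) = 47.6 → 48

(127, 104, 48)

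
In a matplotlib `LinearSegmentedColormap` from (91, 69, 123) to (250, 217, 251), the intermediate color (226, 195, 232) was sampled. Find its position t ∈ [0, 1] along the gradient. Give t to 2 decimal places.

0.85

Invert the lerp on the R channel (largest span, 159): t = (226 − 91) / (250 − 91) = 135/159 = 0.84906.
Check on G: (195 − 69)/(217 − 69) = 0.8514 ✓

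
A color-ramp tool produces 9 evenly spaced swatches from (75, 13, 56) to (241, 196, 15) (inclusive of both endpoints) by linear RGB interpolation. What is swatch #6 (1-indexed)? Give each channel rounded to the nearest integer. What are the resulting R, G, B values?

(179, 127, 30)

With 9 swatches and endpoints inclusive, swatch 6 sits at t = (6 − 1)/(9 − 1) = 5/8 ≈ 0.625.
R = 75 + 0.625 × (241 − 75) = 178.75 → 179
G = 13 + 0.625 × (196 − 13) = 127.375 → 127
B = 56 + 0.625 × (15 − 56) = 30.375 → 30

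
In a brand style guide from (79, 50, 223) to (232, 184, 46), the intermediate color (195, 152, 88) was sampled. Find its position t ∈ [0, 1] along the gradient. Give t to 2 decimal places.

Invert the lerp on the B channel (largest span, 177): t = (88 − 223) / (46 − 223) = -135/-177 = 0.76271.
Check on R: (195 − 79)/(232 − 79) = 0.7582 ✓

0.76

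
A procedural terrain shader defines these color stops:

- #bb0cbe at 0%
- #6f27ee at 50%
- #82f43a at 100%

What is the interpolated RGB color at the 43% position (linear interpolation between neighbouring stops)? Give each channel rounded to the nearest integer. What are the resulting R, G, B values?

43% lies between the 0% and 50% stops, so the local fraction is t = (43 − 0)/(50 − 0) = 43/50 ≈ 0.86.
#bb0cbe → (187, 12, 190); #6f27ee → (111, 39, 238).
R = 187 + 0.86 × (111 − 187) = 121.64 → 122
G = 12 + 0.86 × (39 − 12) = 35.22 → 35
B = 190 + 0.86 × (238 − 190) = 231.28 → 231

(122, 35, 231)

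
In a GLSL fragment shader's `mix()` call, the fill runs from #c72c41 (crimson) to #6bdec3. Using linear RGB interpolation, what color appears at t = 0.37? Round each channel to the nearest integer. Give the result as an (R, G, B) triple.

#c72c41 → (199, 44, 65); #6bdec3 → (107, 222, 195).
R = 199 + 0.37 × (107 − 199) = 199 + 0.37 × -92 = 164.96 → 165
G = 44 + 0.37 × (222 − 44) = 44 + 0.37 × 178 = 109.86 → 110
B = 65 + 0.37 × (195 − 65) = 65 + 0.37 × 130 = 113.1 → 113

(165, 110, 113)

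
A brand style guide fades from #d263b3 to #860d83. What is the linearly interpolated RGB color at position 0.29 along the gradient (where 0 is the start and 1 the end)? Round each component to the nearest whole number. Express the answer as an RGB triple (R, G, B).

(188, 74, 165)

#d263b3 → (210, 99, 179); #860d83 → (134, 13, 131).
R = 210 + 0.29 × (134 − 210) = 210 + 0.29 × -76 = 187.96 → 188
G = 99 + 0.29 × (13 − 99) = 99 + 0.29 × -86 = 74.06 → 74
B = 179 + 0.29 × (131 − 179) = 179 + 0.29 × -48 = 165.08 → 165
So the blended color is (188, 74, 165), about #bc4aa5.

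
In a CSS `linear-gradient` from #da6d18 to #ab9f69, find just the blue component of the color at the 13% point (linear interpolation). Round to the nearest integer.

35

B₁ = 24 (from #da6d18), B₂ = 105 (from #ab9f69).
B = 24 + 0.13 × (105 − 24) = 34.53 → 35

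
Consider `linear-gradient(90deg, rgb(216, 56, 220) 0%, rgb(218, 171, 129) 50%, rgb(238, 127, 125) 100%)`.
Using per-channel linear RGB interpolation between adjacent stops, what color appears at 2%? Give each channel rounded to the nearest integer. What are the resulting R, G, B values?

(216, 61, 216)

2% lies between the 0% and 50% stops, so the local fraction is t = (2 − 0)/(50 − 0) = 2/50 ≈ 0.04.
R = 216 + 0.04 × (218 − 216) = 216.08 → 216
G = 56 + 0.04 × (171 − 56) = 60.6 → 61
B = 220 + 0.04 × (129 − 220) = 216.36 → 216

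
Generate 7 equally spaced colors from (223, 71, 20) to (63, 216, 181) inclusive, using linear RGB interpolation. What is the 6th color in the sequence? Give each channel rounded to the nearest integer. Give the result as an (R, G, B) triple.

With 7 swatches and endpoints inclusive, swatch 6 sits at t = (6 − 1)/(7 − 1) = 5/6 ≈ 0.8333.
R = 223 + 0.8333 × (63 − 223) = 89.672 → 90
G = 71 + 0.8333 × (216 − 71) = 191.829 → 192
B = 20 + 0.8333 × (181 − 20) = 154.161 → 154

(90, 192, 154)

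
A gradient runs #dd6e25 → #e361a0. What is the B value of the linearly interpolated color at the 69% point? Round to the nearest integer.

122

B₁ = 37 (from #dd6e25), B₂ = 160 (from #e361a0).
B = 37 + 0.69 × (160 − 37) = 121.87 → 122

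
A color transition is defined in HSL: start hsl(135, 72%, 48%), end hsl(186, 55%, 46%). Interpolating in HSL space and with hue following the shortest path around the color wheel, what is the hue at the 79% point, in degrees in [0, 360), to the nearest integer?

175

Hue arc: Δh = 186 − 135 = 51° (|Δh| ≤ 180, already the shorter path).
H = 135 + 0.79 × (51) = 175.29 → 175°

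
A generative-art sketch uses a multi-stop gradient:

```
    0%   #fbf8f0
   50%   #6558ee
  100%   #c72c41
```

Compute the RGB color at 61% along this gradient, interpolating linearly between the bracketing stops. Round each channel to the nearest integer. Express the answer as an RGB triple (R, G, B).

(123, 78, 200)

61% lies between the 50% and 100% stops, so the local fraction is t = (61 − 50)/(100 − 50) = 11/50 ≈ 0.22.
#6558ee → (101, 88, 238); #c72c41 → (199, 44, 65).
R = 101 + 0.22 × (199 − 101) = 122.56 → 123
G = 88 + 0.22 × (44 − 88) = 78.32 → 78
B = 238 + 0.22 × (65 − 238) = 199.94 → 200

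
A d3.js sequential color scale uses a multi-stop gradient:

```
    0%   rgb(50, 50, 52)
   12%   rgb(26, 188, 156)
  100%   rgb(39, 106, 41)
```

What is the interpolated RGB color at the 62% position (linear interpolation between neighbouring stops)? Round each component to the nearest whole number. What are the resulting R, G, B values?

(33, 141, 91)

62% lies between the 12% and 100% stops, so the local fraction is t = (62 − 12)/(100 − 12) = 50/88 ≈ 0.5682.
R = 26 + 0.5682 × (39 − 26) = 33.387 → 33
G = 188 + 0.5682 × (106 − 188) = 141.408 → 141
B = 156 + 0.5682 × (41 − 156) = 90.657 → 91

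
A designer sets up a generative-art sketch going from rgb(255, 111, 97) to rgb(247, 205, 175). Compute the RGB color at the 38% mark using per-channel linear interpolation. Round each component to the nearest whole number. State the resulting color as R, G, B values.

38% corresponds to t = 0.38.
R = 255 + 0.38 × (247 − 255) = 255 + 0.38 × -8 = 251.96 → 252
G = 111 + 0.38 × (205 − 111) = 111 + 0.38 × 94 = 146.72 → 147
B = 97 + 0.38 × (175 − 97) = 97 + 0.38 × 78 = 126.64 → 127

(252, 147, 127)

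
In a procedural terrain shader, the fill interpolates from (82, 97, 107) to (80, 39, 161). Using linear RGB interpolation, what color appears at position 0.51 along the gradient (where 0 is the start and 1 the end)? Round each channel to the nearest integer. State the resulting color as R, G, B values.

(81, 67, 135)

R = 82 + 0.51 × (80 − 82) = 82 + 0.51 × -2 = 80.98 → 81
G = 97 + 0.51 × (39 − 97) = 97 + 0.51 × -58 = 67.42 → 67
B = 107 + 0.51 × (161 − 107) = 107 + 0.51 × 54 = 134.54 → 135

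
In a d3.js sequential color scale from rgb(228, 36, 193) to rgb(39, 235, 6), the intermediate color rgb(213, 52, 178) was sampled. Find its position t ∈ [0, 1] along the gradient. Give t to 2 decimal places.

0.08

Invert the lerp on the G channel (largest span, 199): t = (52 − 36) / (235 − 36) = 16/199 = 0.080402.
Check on R: (213 − 228)/(39 − 228) = 0.07937 ✓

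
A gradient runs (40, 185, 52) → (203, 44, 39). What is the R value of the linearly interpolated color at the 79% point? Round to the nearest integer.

169

R = 40 + 0.79 × (203 − 40) = 168.77 → 169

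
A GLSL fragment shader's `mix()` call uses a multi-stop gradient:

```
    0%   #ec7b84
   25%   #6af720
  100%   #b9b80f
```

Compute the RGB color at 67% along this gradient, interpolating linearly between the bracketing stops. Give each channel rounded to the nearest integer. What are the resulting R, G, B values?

(150, 212, 22)

67% lies between the 25% and 100% stops, so the local fraction is t = (67 − 25)/(100 − 25) = 42/75 ≈ 0.56.
#6af720 → (106, 247, 32); #b9b80f → (185, 184, 15).
R = 106 + 0.56 × (185 − 106) = 150.24 → 150
G = 247 + 0.56 × (184 − 247) = 211.72 → 212
B = 32 + 0.56 × (15 − 32) = 22.48 → 22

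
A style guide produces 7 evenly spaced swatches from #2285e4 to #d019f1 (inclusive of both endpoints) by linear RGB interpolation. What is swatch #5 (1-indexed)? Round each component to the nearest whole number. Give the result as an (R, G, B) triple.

(150, 61, 237)

With 7 swatches and endpoints inclusive, swatch 5 sits at t = (5 − 1)/(7 − 1) = 4/6 ≈ 0.6667.
#2285e4 → (34, 133, 228); #d019f1 → (208, 25, 241).
R = 34 + 0.6667 × (208 − 34) = 150.006 → 150
G = 133 + 0.6667 × (25 − 133) = 60.996 → 61
B = 228 + 0.6667 × (241 − 228) = 236.667 → 237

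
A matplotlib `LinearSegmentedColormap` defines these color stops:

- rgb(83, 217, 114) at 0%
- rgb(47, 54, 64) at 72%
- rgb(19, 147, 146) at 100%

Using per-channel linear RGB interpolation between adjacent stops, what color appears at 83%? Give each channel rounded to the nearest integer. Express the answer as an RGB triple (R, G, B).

(36, 91, 96)

83% lies between the 72% and 100% stops, so the local fraction is t = (83 − 72)/(100 − 72) = 11/28 ≈ 0.3929.
R = 47 + 0.3929 × (19 − 47) = 35.999 → 36
G = 54 + 0.3929 × (147 − 54) = 90.54 → 91
B = 64 + 0.3929 × (146 − 64) = 96.218 → 96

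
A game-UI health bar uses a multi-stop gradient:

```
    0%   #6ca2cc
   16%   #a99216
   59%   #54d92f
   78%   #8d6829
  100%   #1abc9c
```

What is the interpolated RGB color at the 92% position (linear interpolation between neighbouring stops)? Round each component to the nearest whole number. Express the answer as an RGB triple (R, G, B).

(68, 157, 114)

92% lies between the 78% and 100% stops, so the local fraction is t = (92 − 78)/(100 − 78) = 14/22 ≈ 0.6364.
#8d6829 → (141, 104, 41); #1abc9c → (26, 188, 156).
R = 141 + 0.6364 × (26 − 141) = 67.814 → 68
G = 104 + 0.6364 × (188 − 104) = 157.458 → 157
B = 41 + 0.6364 × (156 − 41) = 114.186 → 114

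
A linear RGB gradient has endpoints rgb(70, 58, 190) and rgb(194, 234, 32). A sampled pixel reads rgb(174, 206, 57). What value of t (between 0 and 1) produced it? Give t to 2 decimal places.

0.84

Invert the lerp on the G channel (largest span, 176): t = (206 − 58) / (234 − 58) = 148/176 = 0.84091.
Check on R: (174 − 70)/(194 − 70) = 0.8387 ✓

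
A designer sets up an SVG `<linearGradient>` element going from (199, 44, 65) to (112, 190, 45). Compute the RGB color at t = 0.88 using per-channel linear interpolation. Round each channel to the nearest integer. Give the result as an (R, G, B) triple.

(122, 172, 47)

R = 199 + 0.88 × (112 − 199) = 199 + 0.88 × -87 = 122.44 → 122
G = 44 + 0.88 × (190 − 44) = 44 + 0.88 × 146 = 172.48 → 172
B = 65 + 0.88 × (45 − 65) = 65 + 0.88 × -20 = 47.4 → 47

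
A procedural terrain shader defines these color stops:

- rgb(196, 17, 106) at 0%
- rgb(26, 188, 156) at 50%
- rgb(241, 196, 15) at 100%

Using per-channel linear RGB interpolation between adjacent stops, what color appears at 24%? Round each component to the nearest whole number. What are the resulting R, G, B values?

24% lies between the 0% and 50% stops, so the local fraction is t = (24 − 0)/(50 − 0) = 24/50 ≈ 0.48.
R = 196 + 0.48 × (26 − 196) = 114.4 → 114
G = 17 + 0.48 × (188 − 17) = 99.08 → 99
B = 106 + 0.48 × (156 − 106) = 130 → 130

(114, 99, 130)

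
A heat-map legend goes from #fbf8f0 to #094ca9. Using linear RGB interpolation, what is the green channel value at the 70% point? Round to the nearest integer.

128

G₁ = 248 (from #fbf8f0), G₂ = 76 (from #094ca9).
G = 248 + 0.7 × (76 − 248) = 127.6 → 128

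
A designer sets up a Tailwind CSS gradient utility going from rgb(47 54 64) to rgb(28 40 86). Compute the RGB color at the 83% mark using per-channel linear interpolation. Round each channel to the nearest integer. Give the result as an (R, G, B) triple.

83% corresponds to t = 0.83.
R = 47 + 0.83 × (28 − 47) = 47 + 0.83 × -19 = 31.23 → 31
G = 54 + 0.83 × (40 − 54) = 54 + 0.83 × -14 = 42.38 → 42
B = 64 + 0.83 × (86 − 64) = 64 + 0.83 × 22 = 82.26 → 82
So the blended color is (31, 42, 82), about #1f2a52.

(31, 42, 82)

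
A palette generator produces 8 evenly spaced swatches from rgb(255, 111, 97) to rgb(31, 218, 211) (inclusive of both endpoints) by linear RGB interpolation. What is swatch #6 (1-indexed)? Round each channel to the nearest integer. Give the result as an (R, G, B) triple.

(95, 187, 178)

With 8 swatches and endpoints inclusive, swatch 6 sits at t = (6 − 1)/(8 − 1) = 5/7 ≈ 0.7143.
R = 255 + 0.7143 × (31 − 255) = 94.997 → 95
G = 111 + 0.7143 × (218 − 111) = 187.43 → 187
B = 97 + 0.7143 × (211 − 97) = 178.43 → 178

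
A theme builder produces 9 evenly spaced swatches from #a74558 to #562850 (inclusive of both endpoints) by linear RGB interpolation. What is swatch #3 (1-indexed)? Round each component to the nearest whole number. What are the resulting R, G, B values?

With 9 swatches and endpoints inclusive, swatch 3 sits at t = (3 − 1)/(9 − 1) = 2/8 ≈ 0.25.
#a74558 → (167, 69, 88); #562850 → (86, 40, 80).
R = 167 + 0.25 × (86 − 167) = 146.75 → 147
G = 69 + 0.25 × (40 − 69) = 61.75 → 62
B = 88 + 0.25 × (80 − 88) = 86 → 86

(147, 62, 86)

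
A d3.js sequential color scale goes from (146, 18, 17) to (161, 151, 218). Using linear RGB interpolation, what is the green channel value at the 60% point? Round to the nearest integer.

98

G = 18 + 0.6 × (151 − 18) = 97.8 → 98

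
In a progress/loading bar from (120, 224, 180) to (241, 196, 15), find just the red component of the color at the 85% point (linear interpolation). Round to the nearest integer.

R = 120 + 0.85 × (241 − 120) = 222.85 → 223

223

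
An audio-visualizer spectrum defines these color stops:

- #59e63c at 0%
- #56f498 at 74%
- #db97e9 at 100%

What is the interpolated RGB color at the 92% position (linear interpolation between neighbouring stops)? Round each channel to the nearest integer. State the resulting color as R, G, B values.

(178, 180, 208)

92% lies between the 74% and 100% stops, so the local fraction is t = (92 − 74)/(100 − 74) = 18/26 ≈ 0.6923.
#56f498 → (86, 244, 152); #db97e9 → (219, 151, 233).
R = 86 + 0.6923 × (219 − 86) = 178.076 → 178
G = 244 + 0.6923 × (151 − 244) = 179.616 → 180
B = 152 + 0.6923 × (233 − 152) = 208.076 → 208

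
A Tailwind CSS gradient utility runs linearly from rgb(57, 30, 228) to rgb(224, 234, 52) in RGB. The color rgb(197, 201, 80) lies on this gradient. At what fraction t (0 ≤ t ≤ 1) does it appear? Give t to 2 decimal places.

0.84

Invert the lerp on the G channel (largest span, 204): t = (201 − 30) / (234 − 30) = 171/204 = 0.83824.
Check on R: (197 − 57)/(224 − 57) = 0.8383 ✓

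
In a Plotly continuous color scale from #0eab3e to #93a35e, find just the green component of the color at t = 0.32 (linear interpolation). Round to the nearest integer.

168

G₁ = 171 (from #0eab3e), G₂ = 163 (from #93a35e).
G = 171 + 0.32 × (163 − 171) = 168.44 → 168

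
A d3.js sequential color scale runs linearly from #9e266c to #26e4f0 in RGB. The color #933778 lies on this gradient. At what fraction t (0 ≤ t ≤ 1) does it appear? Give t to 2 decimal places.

0.09

Invert the lerp on the G channel (largest span, 190): t = (55 − 38) / (228 − 38) = 17/190 = 0.089474.
Check on R: (147 − 158)/(38 − 158) = 0.09167 ✓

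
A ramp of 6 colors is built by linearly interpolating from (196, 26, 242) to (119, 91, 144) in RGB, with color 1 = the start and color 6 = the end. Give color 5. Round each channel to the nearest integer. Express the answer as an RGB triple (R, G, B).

With 6 swatches and endpoints inclusive, swatch 5 sits at t = (5 − 1)/(6 − 1) = 4/5 ≈ 0.8.
R = 196 + 0.8 × (119 − 196) = 134.4 → 134
G = 26 + 0.8 × (91 − 26) = 78 → 78
B = 242 + 0.8 × (144 − 242) = 163.6 → 164

(134, 78, 164)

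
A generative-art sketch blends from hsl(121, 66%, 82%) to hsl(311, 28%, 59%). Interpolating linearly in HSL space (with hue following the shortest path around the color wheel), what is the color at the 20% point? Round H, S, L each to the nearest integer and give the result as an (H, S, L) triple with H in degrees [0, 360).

Hue: 311 − 121 = 190°, but |190| > 180 so the shorter arc goes the other way: Δh = 190 − 360 = -170°.
H = 121 + 0.2 × (-170) = 87 → 87°
S = 66 + 0.2 × (28 − 66) = 58.4 → 58%
L = 82 + 0.2 × (59 − 82) = 77.4 → 77%

(87, 58, 77)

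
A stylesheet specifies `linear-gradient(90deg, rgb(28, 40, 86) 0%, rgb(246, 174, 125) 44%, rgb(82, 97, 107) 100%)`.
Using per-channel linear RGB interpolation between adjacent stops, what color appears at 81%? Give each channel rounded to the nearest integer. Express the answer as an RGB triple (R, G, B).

81% lies between the 44% and 100% stops, so the local fraction is t = (81 − 44)/(100 − 44) = 37/56 ≈ 0.6607.
R = 246 + 0.6607 × (82 − 246) = 137.645 → 138
G = 174 + 0.6607 × (97 − 174) = 123.126 → 123
B = 125 + 0.6607 × (107 − 125) = 113.107 → 113

(138, 123, 113)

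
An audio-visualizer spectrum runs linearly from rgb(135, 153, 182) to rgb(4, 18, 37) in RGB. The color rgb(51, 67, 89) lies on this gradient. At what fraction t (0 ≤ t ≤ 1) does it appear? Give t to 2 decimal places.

0.64

Invert the lerp on the B channel (largest span, 145): t = (89 − 182) / (37 − 182) = -93/-145 = 0.64138.
Check on R: (51 − 135)/(4 − 135) = 0.6412 ✓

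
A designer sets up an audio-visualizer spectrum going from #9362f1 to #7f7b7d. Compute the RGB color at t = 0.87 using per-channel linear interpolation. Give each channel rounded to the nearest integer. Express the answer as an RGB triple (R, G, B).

#9362f1 → (147, 98, 241); #7f7b7d → (127, 123, 125).
R = 147 + 0.87 × (127 − 147) = 147 + 0.87 × -20 = 129.6 → 130
G = 98 + 0.87 × (123 − 98) = 98 + 0.87 × 25 = 119.75 → 120
B = 241 + 0.87 × (125 − 241) = 241 + 0.87 × -116 = 140.08 → 140

(130, 120, 140)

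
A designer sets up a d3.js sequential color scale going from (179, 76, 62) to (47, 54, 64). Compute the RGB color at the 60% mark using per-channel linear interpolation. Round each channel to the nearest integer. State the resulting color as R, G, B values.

(100, 63, 63)

60% corresponds to t = 0.6.
R = 179 + 0.6 × (47 − 179) = 179 + 0.6 × -132 = 99.8 → 100
G = 76 + 0.6 × (54 − 76) = 76 + 0.6 × -22 = 62.8 → 63
B = 62 + 0.6 × (64 − 62) = 62 + 0.6 × 2 = 63.2 → 63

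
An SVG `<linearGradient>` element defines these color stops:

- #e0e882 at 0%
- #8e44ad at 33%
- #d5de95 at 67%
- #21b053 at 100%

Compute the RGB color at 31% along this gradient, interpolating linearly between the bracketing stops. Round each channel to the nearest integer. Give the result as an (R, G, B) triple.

31% lies between the 0% and 33% stops, so the local fraction is t = (31 − 0)/(33 − 0) = 31/33 ≈ 0.9394.
#e0e882 → (224, 232, 130); #8e44ad → (142, 68, 173).
R = 224 + 0.9394 × (142 − 224) = 146.969 → 147
G = 232 + 0.9394 × (68 − 232) = 77.938 → 78
B = 130 + 0.9394 × (173 − 130) = 170.394 → 170

(147, 78, 170)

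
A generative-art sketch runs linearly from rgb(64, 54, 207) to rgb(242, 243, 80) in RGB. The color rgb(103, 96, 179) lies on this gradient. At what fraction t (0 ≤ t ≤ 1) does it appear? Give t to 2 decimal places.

0.22

Invert the lerp on the G channel (largest span, 189): t = (96 − 54) / (243 − 54) = 42/189 = 0.22222.
Check on R: (103 − 64)/(242 − 64) = 0.2191 ✓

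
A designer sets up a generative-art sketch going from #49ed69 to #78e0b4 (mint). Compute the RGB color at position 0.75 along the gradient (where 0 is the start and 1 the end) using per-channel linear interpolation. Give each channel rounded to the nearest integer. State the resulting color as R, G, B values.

(108, 227, 161)

#49ed69 → (73, 237, 105); #78e0b4 → (120, 224, 180).
R = 73 + 0.75 × (120 − 73) = 73 + 0.75 × 47 = 108.25 → 108
G = 237 + 0.75 × (224 − 237) = 237 + 0.75 × -13 = 227.25 → 227
B = 105 + 0.75 × (180 − 105) = 105 + 0.75 × 75 = 161.25 → 161
So the blended color is (108, 227, 161), about #6ce3a1.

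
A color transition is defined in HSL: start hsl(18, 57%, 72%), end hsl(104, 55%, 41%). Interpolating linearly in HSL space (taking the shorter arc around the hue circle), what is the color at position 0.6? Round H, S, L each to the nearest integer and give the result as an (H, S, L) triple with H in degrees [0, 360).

(70, 56, 53)

Hue arc: Δh = 104 − 18 = 86° (|Δh| ≤ 180, already the shorter path).
H = 18 + 0.6 × (86) = 69.6 → 70°
S = 57 + 0.6 × (55 − 57) = 55.8 → 56%
L = 72 + 0.6 × (41 − 72) = 53.4 → 53%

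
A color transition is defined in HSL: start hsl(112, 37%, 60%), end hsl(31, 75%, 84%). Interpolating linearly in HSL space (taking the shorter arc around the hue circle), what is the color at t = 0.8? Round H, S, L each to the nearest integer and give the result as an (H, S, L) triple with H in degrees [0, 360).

(47, 67, 79)

Hue arc: Δh = 31 − 112 = -81° (|Δh| ≤ 180, already the shorter path).
H = 112 + 0.8 × (-81) = 47.2 → 47°
S = 37 + 0.8 × (75 − 37) = 67.4 → 67%
L = 60 + 0.8 × (84 − 60) = 79.2 → 79%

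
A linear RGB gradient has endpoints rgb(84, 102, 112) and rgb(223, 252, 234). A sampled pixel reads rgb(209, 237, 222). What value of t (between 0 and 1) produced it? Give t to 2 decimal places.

0.90

Invert the lerp on the G channel (largest span, 150): t = (237 − 102) / (252 − 102) = 135/150 = 0.9.
Check on R: (209 − 84)/(223 − 84) = 0.8993 ✓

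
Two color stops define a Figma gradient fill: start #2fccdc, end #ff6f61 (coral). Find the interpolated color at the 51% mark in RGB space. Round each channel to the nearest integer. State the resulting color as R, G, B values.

(153, 157, 157)

#2fccdc → (47, 204, 220); #ff6f61 → (255, 111, 97).
51% corresponds to t = 0.51.
R = 47 + 0.51 × (255 − 47) = 47 + 0.51 × 208 = 153.08 → 153
G = 204 + 0.51 × (111 − 204) = 204 + 0.51 × -93 = 156.57 → 157
B = 220 + 0.51 × (97 − 220) = 220 + 0.51 × -123 = 157.27 → 157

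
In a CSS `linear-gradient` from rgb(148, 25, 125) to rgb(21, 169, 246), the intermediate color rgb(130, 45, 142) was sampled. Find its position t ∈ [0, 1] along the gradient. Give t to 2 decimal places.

0.14

Invert the lerp on the G channel (largest span, 144): t = (45 − 25) / (169 − 25) = 20/144 = 0.13889.
Check on R: (130 − 148)/(21 − 148) = 0.1417 ✓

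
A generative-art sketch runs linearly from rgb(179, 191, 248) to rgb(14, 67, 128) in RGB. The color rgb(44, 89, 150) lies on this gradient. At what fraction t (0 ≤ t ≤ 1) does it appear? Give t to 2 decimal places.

0.82

Invert the lerp on the R channel (largest span, 165): t = (44 − 179) / (14 − 179) = -135/-165 = 0.81818.
Check on G: (89 − 191)/(67 − 191) = 0.8226 ✓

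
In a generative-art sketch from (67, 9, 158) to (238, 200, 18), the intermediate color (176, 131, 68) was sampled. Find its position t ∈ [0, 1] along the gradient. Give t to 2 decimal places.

0.64

Invert the lerp on the G channel (largest span, 191): t = (131 − 9) / (200 − 9) = 122/191 = 0.63874.
Check on R: (176 − 67)/(238 − 67) = 0.6374 ✓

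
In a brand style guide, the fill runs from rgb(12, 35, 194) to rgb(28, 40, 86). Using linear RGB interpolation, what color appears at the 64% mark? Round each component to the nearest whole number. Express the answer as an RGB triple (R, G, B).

(22, 38, 125)

64% corresponds to t = 0.64.
R = 12 + 0.64 × (28 − 12) = 12 + 0.64 × 16 = 22.24 → 22
G = 35 + 0.64 × (40 − 35) = 35 + 0.64 × 5 = 38.2 → 38
B = 194 + 0.64 × (86 − 194) = 194 + 0.64 × -108 = 124.88 → 125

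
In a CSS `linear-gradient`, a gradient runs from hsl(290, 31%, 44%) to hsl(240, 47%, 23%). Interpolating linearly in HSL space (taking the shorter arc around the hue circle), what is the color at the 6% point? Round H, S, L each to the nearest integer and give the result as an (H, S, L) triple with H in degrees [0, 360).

(287, 32, 43)

Hue arc: Δh = 240 − 290 = -50° (|Δh| ≤ 180, already the shorter path).
H = 290 + 0.06 × (-50) = 287 → 287°
S = 31 + 0.06 × (47 − 31) = 31.96 → 32%
L = 44 + 0.06 × (23 − 44) = 42.74 → 43%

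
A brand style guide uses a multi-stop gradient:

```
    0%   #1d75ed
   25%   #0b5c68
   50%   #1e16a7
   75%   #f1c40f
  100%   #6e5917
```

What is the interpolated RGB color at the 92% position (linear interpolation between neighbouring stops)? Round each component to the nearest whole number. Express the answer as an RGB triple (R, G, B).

(152, 123, 20)

92% lies between the 75% and 100% stops, so the local fraction is t = (92 − 75)/(100 − 75) = 17/25 ≈ 0.68.
#f1c40f → (241, 196, 15); #6e5917 → (110, 89, 23).
R = 241 + 0.68 × (110 − 241) = 151.92 → 152
G = 196 + 0.68 × (89 − 196) = 123.24 → 123
B = 15 + 0.68 × (23 − 15) = 20.44 → 20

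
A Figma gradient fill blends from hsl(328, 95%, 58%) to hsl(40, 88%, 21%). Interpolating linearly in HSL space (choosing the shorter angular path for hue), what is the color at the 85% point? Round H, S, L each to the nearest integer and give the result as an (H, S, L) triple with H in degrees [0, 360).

Hue: 40 − 328 = -288°, but |-288| > 180 so the shorter arc goes the other way: Δh = -288 + 360 = 72°.
H = 328 + 0.85 × (72) = 389.2 → 389 → 389 mod 360 = 29°
S = 95 + 0.85 × (88 − 95) = 89.05 → 89%
L = 58 + 0.85 × (21 − 58) = 26.55 → 27%

(29, 89, 27)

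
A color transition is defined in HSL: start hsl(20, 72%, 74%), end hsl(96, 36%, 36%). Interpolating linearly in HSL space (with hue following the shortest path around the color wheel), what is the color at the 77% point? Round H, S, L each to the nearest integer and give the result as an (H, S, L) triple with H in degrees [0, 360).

(79, 44, 45)

Hue arc: Δh = 96 − 20 = 76° (|Δh| ≤ 180, already the shorter path).
H = 20 + 0.77 × (76) = 78.52 → 79°
S = 72 + 0.77 × (36 − 72) = 44.28 → 44%
L = 74 + 0.77 × (36 − 74) = 44.74 → 45%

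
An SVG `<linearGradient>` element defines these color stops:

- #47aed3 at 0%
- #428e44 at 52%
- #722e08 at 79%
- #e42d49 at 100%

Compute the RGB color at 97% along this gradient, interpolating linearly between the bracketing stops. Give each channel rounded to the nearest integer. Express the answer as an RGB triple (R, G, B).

97% lies between the 79% and 100% stops, so the local fraction is t = (97 − 79)/(100 − 79) = 18/21 ≈ 0.8571.
#722e08 → (114, 46, 8); #e42d49 → (228, 45, 73).
R = 114 + 0.8571 × (228 − 114) = 211.709 → 212
G = 46 + 0.8571 × (45 − 46) = 45.143 → 45
B = 8 + 0.8571 × (73 − 8) = 63.712 → 64

(212, 45, 64)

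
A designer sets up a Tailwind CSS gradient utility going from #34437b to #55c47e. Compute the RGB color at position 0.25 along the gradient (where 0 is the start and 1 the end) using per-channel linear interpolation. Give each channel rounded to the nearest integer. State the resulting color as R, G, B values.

(60, 99, 124)

#34437b → (52, 67, 123); #55c47e → (85, 196, 126).
R = 52 + 0.25 × (85 − 52) = 52 + 0.25 × 33 = 60.25 → 60
G = 67 + 0.25 × (196 − 67) = 67 + 0.25 × 129 = 99.25 → 99
B = 123 + 0.25 × (126 − 123) = 123 + 0.25 × 3 = 123.75 → 124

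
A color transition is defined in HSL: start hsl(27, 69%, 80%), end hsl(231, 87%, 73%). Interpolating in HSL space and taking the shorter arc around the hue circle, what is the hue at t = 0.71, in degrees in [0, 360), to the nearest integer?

Hue: 231 − 27 = 204°, but |204| > 180 so the shorter arc goes the other way: Δh = 204 − 360 = -156°.
H = 27 + 0.71 × (-156) = -83.76 → -84 → -84 mod 360 = 276°

276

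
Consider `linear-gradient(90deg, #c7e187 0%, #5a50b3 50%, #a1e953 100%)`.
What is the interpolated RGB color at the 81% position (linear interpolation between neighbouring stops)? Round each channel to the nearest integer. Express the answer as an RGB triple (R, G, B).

(134, 175, 119)

81% lies between the 50% and 100% stops, so the local fraction is t = (81 − 50)/(100 − 50) = 31/50 ≈ 0.62.
#5a50b3 → (90, 80, 179); #a1e953 → (161, 233, 83).
R = 90 + 0.62 × (161 − 90) = 134.02 → 134
G = 80 + 0.62 × (233 − 80) = 174.86 → 175
B = 179 + 0.62 × (83 − 179) = 119.48 → 119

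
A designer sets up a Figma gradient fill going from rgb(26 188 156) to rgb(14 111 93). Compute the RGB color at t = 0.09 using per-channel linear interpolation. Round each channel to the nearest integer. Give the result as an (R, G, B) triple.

R = 26 + 0.09 × (14 − 26) = 26 + 0.09 × -12 = 24.92 → 25
G = 188 + 0.09 × (111 − 188) = 188 + 0.09 × -77 = 181.07 → 181
B = 156 + 0.09 × (93 − 156) = 156 + 0.09 × -63 = 150.33 → 150

(25, 181, 150)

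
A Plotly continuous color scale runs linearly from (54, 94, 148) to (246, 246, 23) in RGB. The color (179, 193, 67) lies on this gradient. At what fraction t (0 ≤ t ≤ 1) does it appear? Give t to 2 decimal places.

Invert the lerp on the R channel (largest span, 192): t = (179 − 54) / (246 − 54) = 125/192 = 0.65104.
Check on G: (193 − 94)/(246 − 94) = 0.6513 ✓

0.65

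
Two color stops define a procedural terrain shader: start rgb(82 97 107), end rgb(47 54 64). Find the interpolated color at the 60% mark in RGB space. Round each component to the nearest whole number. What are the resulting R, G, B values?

60% corresponds to t = 0.6.
R = 82 + 0.6 × (47 − 82) = 82 + 0.6 × -35 = 61 → 61
G = 97 + 0.6 × (54 − 97) = 97 + 0.6 × -43 = 71.2 → 71
B = 107 + 0.6 × (64 − 107) = 107 + 0.6 × -43 = 81.2 → 81

(61, 71, 81)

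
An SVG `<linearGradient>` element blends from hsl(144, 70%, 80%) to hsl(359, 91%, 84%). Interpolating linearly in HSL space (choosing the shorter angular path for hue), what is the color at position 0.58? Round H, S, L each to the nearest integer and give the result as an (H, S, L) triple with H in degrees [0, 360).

(60, 82, 82)

Hue: 359 − 144 = 215°, but |215| > 180 so the shorter arc goes the other way: Δh = 215 − 360 = -145°.
H = 144 + 0.58 × (-145) = 59.9 → 60°
S = 70 + 0.58 × (91 − 70) = 82.18 → 82%
L = 80 + 0.58 × (84 − 80) = 82.32 → 82%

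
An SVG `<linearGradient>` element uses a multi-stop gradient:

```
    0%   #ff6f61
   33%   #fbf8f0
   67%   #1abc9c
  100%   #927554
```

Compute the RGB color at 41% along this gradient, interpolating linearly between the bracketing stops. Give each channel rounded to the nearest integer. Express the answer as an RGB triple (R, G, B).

(198, 234, 220)

41% lies between the 33% and 67% stops, so the local fraction is t = (41 − 33)/(67 − 33) = 8/34 ≈ 0.2353.
#fbf8f0 → (251, 248, 240); #1abc9c → (26, 188, 156).
R = 251 + 0.2353 × (26 − 251) = 198.058 → 198
G = 248 + 0.2353 × (188 − 248) = 233.882 → 234
B = 240 + 0.2353 × (156 − 240) = 220.235 → 220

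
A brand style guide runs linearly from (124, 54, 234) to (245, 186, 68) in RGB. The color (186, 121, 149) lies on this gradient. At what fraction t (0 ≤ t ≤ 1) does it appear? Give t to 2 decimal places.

0.51

Invert the lerp on the B channel (largest span, 166): t = (149 − 234) / (68 − 234) = -85/-166 = 0.51205.
Check on R: (186 − 124)/(245 − 124) = 0.5124 ✓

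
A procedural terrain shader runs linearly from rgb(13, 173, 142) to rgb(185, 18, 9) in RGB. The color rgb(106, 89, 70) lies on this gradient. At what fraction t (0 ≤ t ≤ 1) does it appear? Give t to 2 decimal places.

Invert the lerp on the R channel (largest span, 172): t = (106 − 13) / (185 − 13) = 93/172 = 0.5407.
Check on G: (89 − 173)/(18 − 173) = 0.5419 ✓

0.54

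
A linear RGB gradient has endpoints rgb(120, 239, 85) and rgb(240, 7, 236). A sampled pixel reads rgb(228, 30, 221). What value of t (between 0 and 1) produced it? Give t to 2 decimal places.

Invert the lerp on the G channel (largest span, 232): t = (30 − 239) / (7 − 239) = -209/-232 = 0.90086.
Check on R: (228 − 120)/(240 − 120) = 0.9 ✓

0.90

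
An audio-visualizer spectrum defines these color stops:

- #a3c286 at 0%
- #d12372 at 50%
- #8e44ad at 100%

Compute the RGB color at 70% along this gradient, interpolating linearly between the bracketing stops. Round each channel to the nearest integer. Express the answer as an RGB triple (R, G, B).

(182, 48, 138)

70% lies between the 50% and 100% stops, so the local fraction is t = (70 − 50)/(100 − 50) = 20/50 ≈ 0.4.
#d12372 → (209, 35, 114); #8e44ad → (142, 68, 173).
R = 209 + 0.4 × (142 − 209) = 182.2 → 182
G = 35 + 0.4 × (68 − 35) = 48.2 → 48
B = 114 + 0.4 × (173 − 114) = 137.6 → 138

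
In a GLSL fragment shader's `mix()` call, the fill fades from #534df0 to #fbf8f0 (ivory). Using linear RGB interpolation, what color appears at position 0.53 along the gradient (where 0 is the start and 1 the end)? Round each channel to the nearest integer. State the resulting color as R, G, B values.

#534df0 → (83, 77, 240); #fbf8f0 → (251, 248, 240).
R = 83 + 0.53 × (251 − 83) = 83 + 0.53 × 168 = 172.04 → 172
G = 77 + 0.53 × (248 − 77) = 77 + 0.53 × 171 = 167.63 → 168
B = 240 + 0.53 × (240 − 240) = 240 + 0.53 × 0 = 240 → 240
So the blended color is (172, 168, 240), about #aca8f0.

(172, 168, 240)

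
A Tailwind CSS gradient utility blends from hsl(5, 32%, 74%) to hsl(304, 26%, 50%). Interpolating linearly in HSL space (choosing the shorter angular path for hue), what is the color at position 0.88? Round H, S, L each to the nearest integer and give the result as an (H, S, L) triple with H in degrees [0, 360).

Hue: 304 − 5 = 299°, but |299| > 180 so the shorter arc goes the other way: Δh = 299 − 360 = -61°.
H = 5 + 0.88 × (-61) = -48.68 → -49 → -49 mod 360 = 311°
S = 32 + 0.88 × (26 − 32) = 26.72 → 27%
L = 74 + 0.88 × (50 − 74) = 52.88 → 53%

(311, 27, 53)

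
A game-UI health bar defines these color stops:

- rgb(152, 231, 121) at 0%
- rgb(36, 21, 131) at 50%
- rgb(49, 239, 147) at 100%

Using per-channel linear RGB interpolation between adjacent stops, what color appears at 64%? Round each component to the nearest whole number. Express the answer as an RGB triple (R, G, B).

(40, 82, 135)

64% lies between the 50% and 100% stops, so the local fraction is t = (64 − 50)/(100 − 50) = 14/50 ≈ 0.28.
R = 36 + 0.28 × (49 − 36) = 39.64 → 40
G = 21 + 0.28 × (239 − 21) = 82.04 → 82
B = 131 + 0.28 × (147 − 131) = 135.48 → 135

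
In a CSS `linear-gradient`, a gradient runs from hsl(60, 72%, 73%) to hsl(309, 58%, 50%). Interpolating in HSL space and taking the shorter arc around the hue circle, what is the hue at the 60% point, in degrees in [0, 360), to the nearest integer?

Hue: 309 − 60 = 249°, but |249| > 180 so the shorter arc goes the other way: Δh = 249 − 360 = -111°.
H = 60 + 0.6 × (-111) = -6.6 → -7 → -7 mod 360 = 353°

353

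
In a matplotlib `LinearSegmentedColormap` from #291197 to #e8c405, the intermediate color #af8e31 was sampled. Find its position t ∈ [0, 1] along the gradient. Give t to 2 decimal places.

Invert the lerp on the R channel (largest span, 191): t = (175 − 41) / (232 − 41) = 134/191 = 0.70157.
Check on G: (142 − 17)/(196 − 17) = 0.6983 ✓

0.70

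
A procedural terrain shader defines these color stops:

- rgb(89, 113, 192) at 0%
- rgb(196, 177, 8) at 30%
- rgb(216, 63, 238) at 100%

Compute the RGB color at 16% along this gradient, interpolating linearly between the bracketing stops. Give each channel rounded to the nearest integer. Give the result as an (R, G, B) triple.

16% lies between the 0% and 30% stops, so the local fraction is t = (16 − 0)/(30 − 0) = 16/30 ≈ 0.5333.
R = 89 + 0.5333 × (196 − 89) = 146.063 → 146
G = 113 + 0.5333 × (177 − 113) = 147.131 → 147
B = 192 + 0.5333 × (8 − 192) = 93.873 → 94

(146, 147, 94)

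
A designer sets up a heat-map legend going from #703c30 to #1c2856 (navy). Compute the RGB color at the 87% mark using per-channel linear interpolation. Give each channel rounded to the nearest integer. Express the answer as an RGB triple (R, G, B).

(39, 43, 81)

#703c30 → (112, 60, 48); #1c2856 → (28, 40, 86).
87% corresponds to t = 0.87.
R = 112 + 0.87 × (28 − 112) = 112 + 0.87 × -84 = 38.92 → 39
G = 60 + 0.87 × (40 − 60) = 60 + 0.87 × -20 = 42.6 → 43
B = 48 + 0.87 × (86 − 48) = 48 + 0.87 × 38 = 81.06 → 81
So the blended color is (39, 43, 81), about #272b51.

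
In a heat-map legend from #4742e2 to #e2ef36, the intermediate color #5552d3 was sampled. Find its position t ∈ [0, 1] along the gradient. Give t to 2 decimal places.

Invert the lerp on the G channel (largest span, 173): t = (82 − 66) / (239 − 66) = 16/173 = 0.092486.
Check on R: (85 − 71)/(226 − 71) = 0.09032 ✓

0.09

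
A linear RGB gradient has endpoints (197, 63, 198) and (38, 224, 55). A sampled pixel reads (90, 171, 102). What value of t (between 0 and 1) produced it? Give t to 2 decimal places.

0.67

Invert the lerp on the G channel (largest span, 161): t = (171 − 63) / (224 − 63) = 108/161 = 0.67081.
Check on R: (90 − 197)/(38 − 197) = 0.673 ✓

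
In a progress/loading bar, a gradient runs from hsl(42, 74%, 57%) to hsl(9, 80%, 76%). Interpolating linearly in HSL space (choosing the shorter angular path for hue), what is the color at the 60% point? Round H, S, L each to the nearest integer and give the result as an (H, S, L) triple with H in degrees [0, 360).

Hue arc: Δh = 9 − 42 = -33° (|Δh| ≤ 180, already the shorter path).
H = 42 + 0.6 × (-33) = 22.2 → 22°
S = 74 + 0.6 × (80 − 74) = 77.6 → 78%
L = 57 + 0.6 × (76 − 57) = 68.4 → 68%

(22, 78, 68)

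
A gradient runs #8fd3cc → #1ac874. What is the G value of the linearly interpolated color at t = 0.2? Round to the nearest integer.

G₁ = 211 (from #8fd3cc), G₂ = 200 (from #1ac874).
G = 211 + 0.2 × (200 − 211) = 208.8 → 209

209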